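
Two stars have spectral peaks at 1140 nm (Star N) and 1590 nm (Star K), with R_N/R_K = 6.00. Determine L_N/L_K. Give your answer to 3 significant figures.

136

Wien's law gives T ∝ 1/λ_max, so T_N/T_K = λ_K/λ_N = 1590/1140 = 1.395.
Then L ∝ R²T⁴ gives L_N/L_K = (6.00)² × (1.395)⁴ = 36.00 × 3.784 = 136.2.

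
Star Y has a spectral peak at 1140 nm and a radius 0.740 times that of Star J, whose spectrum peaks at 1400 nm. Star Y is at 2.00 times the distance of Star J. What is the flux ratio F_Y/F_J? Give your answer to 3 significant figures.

0.311

Wien's law: T_Y/T_J = λ_J/λ_Y = 1400/1140 = 1.228.
L_Y/L_J = (R_Y/R_J)²(T_Y/T_J)⁴ = (0.740)²(1.228)⁴ = 1.246.
F_Y/F_J = (L_Y/L_J)/(d_Y/d_J)² = 1.246/(2.00)² = 0.3114.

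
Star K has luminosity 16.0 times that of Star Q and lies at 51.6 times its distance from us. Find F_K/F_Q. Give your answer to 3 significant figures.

F = L/(4πd²), so F_K/F_Q = (L_K/L_Q) / (d_K/d_Q)²
= 16.0 / (51.6)² = 16.0 / 2663 = 0.006009.

0.00601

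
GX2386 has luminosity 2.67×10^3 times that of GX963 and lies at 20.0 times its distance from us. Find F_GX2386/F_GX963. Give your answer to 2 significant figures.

F = L/(4πd²), so F_GX2386/F_GX963 = (L_GX2386/L_GX963) / (d_GX2386/d_GX963)²
= 2.67×10^3 / (20.0)² = 2.67×10^3 / 400.0 = 6.675.

6.7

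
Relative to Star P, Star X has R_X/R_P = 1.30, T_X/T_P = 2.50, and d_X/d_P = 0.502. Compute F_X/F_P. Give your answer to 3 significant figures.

262

L_X/L_P = (R_X/R_P)²(T_X/T_P)⁴ = (1.30)² × (2.50)⁴ = 66.02.
F_X/F_P = (L_X/L_P)/(d_X/d_P)² = 66.02 / (0.502)² = 262.0.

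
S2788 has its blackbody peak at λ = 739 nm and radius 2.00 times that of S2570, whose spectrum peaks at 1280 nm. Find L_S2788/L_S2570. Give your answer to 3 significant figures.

Wien's law gives T ∝ 1/λ_max, so T_S2788/T_S2570 = λ_S2570/λ_S2788 = 1280/739 = 1.732.
Then L ∝ R²T⁴ gives L_S2788/L_S2570 = (2.00)² × (1.732)⁴ = 4.000 × 9.000 = 36.00.

36.0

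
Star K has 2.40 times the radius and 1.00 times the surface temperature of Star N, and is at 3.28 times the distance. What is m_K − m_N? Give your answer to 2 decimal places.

L_K/L_N = (2.40)²(1.00)⁴ = 5.760.
F_K/F_N = (L_K/L_N)/(d_K/d_N)² = 5.760/10.76 = 0.5354.
m_K − m_N = −2.5 log₁₀(0.5354) = 0.68.

0.68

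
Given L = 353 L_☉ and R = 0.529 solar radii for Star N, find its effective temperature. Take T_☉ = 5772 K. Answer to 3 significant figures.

T/T_☉ = (L/L_☉)^(1/4) / (R/R_☉)^(1/2)
T = 5772 × (353)^(1/4) / √(0.529) = 5772 × 4.335 / 0.7273 = 3.440×10^4 K.

3.44×10^4 K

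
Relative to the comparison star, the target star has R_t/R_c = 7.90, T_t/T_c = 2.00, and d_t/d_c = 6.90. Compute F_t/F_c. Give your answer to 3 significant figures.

L_t/L_c = (R_t/R_c)²(T_t/T_c)⁴ = (7.90)² × (2.00)⁴ = 998.6.
F_t/F_c = (L_t/L_c)/(d_t/d_c)² = 998.6 / (6.90)² = 20.97.

21.0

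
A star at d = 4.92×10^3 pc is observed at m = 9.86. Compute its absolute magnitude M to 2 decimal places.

M = m − 5 log₁₀(d/10 pc) = 9.86 − 5 log₁₀(4.92×10^3/10)
  = 9.86 − 5 × 2.692 = 9.86 − 13.46 = -3.60.

-3.60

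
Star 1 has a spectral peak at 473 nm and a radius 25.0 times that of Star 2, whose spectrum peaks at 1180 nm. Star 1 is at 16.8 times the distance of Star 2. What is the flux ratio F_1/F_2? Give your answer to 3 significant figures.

85.8

Wien's law: T_1/T_2 = λ_2/λ_1 = 1180/473 = 2.495.
L_1/L_2 = (R_1/R_2)²(T_1/T_2)⁴ = (25.0)²(2.495)⁴ = 2.421×10^4.
F_1/F_2 = (L_1/L_2)/(d_1/d_2)² = 2.421×10^4/(16.8)² = 85.77.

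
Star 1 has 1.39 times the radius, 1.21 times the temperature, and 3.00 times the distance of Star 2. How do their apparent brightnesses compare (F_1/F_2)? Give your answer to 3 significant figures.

L_1/L_2 = (R_1/R_2)²(T_1/T_2)⁴ = (1.39)² × (1.21)⁴ = 4.142.
F_1/F_2 = (L_1/L_2)/(d_1/d_2)² = 4.142 / (3.00)² = 0.4602.

0.460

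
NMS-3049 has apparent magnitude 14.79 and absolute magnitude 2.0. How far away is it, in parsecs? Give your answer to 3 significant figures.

3.61×10^3 pc

m − M = 5 log₁₀(d/10 pc)
14.79 − (2.0) = 12.79 = 5 log₁₀(d/10)
d = 10 × 10^(12.79/5) = 10 × 10^2.558 = 3614 pc.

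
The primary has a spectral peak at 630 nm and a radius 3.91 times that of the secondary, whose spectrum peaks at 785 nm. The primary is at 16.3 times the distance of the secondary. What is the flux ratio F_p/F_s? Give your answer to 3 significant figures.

0.139

Wien's law: T_p/T_s = λ_s/λ_p = 785/630 = 1.246.
L_p/L_s = (R_p/R_s)²(T_p/T_s)⁴ = (3.91)²(1.246)⁴ = 36.85.
F_p/F_s = (L_p/L_s)/(d_p/d_s)² = 36.85/(16.3)² = 0.1387.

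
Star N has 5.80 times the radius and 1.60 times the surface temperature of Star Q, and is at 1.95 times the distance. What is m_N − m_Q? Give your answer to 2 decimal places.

-4.41

L_N/L_Q = (5.80)²(1.60)⁴ = 220.5.
F_N/F_Q = (L_N/L_Q)/(d_N/d_Q)² = 220.5/3.802 = 57.98.
m_N − m_Q = −2.5 log₁₀(57.98) = -4.41.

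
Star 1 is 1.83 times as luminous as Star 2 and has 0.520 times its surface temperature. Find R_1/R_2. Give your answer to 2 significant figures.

L ∝ R²T⁴ gives R ∝ √L / T², so
R_1/R_2 = √(1.83) / (0.520)² = 1.353 / 0.2704 = 5.003.

5.0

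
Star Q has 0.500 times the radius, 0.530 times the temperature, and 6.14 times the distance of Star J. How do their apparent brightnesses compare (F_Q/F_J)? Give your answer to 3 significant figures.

5.23×10^-4

L_Q/L_J = (R_Q/R_J)²(T_Q/T_J)⁴ = (0.500)² × (0.530)⁴ = 0.01973.
F_Q/F_J = (L_Q/L_J)/(d_Q/d_J)² = 0.01973 / (6.14)² = 5.232×10^-4.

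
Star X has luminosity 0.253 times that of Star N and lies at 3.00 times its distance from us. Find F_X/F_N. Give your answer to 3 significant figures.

F = L/(4πd²), so F_X/F_N = (L_X/L_N) / (d_X/d_N)²
= 0.253 / (3.00)² = 0.253 / 9.000 = 0.02811.

0.0281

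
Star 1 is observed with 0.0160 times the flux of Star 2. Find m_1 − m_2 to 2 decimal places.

4.49

m_1 − m_2 = −2.5 log₁₀(F_1/F_2) = −2.5 log₁₀(0.0160) = −2.5 × (-1.796) = 4.490.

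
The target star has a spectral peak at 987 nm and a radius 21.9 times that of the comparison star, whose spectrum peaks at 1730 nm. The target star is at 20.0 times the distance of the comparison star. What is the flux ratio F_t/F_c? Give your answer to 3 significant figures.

Wien's law: T_t/T_c = λ_c/λ_t = 1730/987 = 1.753.
L_t/L_c = (R_t/R_c)²(T_t/T_c)⁴ = (21.9)²(1.753)⁴ = 4527.
F_t/F_c = (L_t/L_c)/(d_t/d_c)² = 4527/(20.0)² = 11.32.

11.3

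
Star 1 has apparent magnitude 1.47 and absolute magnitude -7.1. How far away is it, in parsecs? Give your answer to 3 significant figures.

518 pc

m − M = 5 log₁₀(d/10 pc)
1.47 − (-7.1) = 8.57 = 5 log₁₀(d/10)
d = 10 × 10^(8.57/5) = 10 × 10^1.714 = 517.6 pc.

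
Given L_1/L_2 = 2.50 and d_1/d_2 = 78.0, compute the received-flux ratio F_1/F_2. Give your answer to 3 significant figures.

4.11×10^-4

F = L/(4πd²), so F_1/F_2 = (L_1/L_2) / (d_1/d_2)²
= 2.50 / (78.0)² = 2.50 / 6084 = 4.109×10^-4.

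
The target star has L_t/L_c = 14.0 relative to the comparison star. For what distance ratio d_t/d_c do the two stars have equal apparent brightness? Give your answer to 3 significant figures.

3.74

Equal flux requires L_t/d_t² = L_c/d_c², so d_t/d_c = √(L_t/L_c)
= √(14.0) = 3.742.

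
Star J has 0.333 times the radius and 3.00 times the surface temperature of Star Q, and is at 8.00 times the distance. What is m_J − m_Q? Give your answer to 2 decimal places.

2.13

L_J/L_Q = (0.333)²(3.00)⁴ = 8.982.
F_J/F_Q = (L_J/L_Q)/(d_J/d_Q)² = 8.982/64.00 = 0.1403.
m_J − m_Q = −2.5 log₁₀(0.1403) = 2.13.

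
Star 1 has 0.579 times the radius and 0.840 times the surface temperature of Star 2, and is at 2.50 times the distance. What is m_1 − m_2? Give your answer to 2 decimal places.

L_1/L_2 = (0.579)²(0.840)⁴ = 0.1669.
F_1/F_2 = (L_1/L_2)/(d_1/d_2)² = 0.1669/6.250 = 0.02671.
m_1 − m_2 = −2.5 log₁₀(0.02671) = 3.93.

3.93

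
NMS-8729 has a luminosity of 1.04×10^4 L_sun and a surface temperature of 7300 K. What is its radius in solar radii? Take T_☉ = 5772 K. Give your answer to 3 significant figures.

R/R_☉ = √(L/L_☉) / (T/T_☉)² = √(1.04×10^4) / (1.265)²
       = 102.0 / 1.600 = 63.76.

63.8 solar radii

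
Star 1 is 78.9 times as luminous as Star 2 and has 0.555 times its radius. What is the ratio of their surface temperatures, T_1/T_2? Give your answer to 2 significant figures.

L ∝ R²T⁴ gives T ∝ (L/R²)^(1/4), so
T_1/T_2 = (78.9 / 0.555²)^(1/4) = (256.1)^(1/4) = 4.001.

4.0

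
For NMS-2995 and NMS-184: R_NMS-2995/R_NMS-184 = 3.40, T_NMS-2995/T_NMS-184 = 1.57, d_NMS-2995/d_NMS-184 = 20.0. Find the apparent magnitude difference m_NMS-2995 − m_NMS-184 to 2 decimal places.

L_NMS-2995/L_NMS-184 = (3.40)²(1.57)⁴ = 70.24.
F_NMS-2995/F_NMS-184 = (L_NMS-2995/L_NMS-184)/(d_NMS-2995/d_NMS-184)² = 70.24/400.0 = 0.1756.
m_NMS-2995 − m_NMS-184 = −2.5 log₁₀(0.1756) = 1.89.

1.89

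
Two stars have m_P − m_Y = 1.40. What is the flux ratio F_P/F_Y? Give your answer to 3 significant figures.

F_P/F_Y = 10^(−(m_P − m_Y)/2.5) = 10^(-1.40/2.5) = 10^-0.560 = 0.2754.

0.275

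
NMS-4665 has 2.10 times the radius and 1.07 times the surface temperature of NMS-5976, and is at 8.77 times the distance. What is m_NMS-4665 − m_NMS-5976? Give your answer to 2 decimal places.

2.81

L_NMS-4665/L_NMS-5976 = (2.10)²(1.07)⁴ = 5.781.
F_NMS-4665/F_NMS-5976 = (L_NMS-4665/L_NMS-5976)/(d_NMS-4665/d_NMS-5976)² = 5.781/76.91 = 0.07516.
m_NMS-4665 − m_NMS-5976 = −2.5 log₁₀(0.07516) = 2.81.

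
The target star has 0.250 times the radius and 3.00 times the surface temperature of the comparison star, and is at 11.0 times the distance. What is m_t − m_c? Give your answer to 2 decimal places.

3.45

L_t/L_c = (0.250)²(3.00)⁴ = 5.062.
F_t/F_c = (L_t/L_c)/(d_t/d_c)² = 5.062/121.0 = 0.04184.
m_t − m_c = −2.5 log₁₀(0.04184) = 3.45.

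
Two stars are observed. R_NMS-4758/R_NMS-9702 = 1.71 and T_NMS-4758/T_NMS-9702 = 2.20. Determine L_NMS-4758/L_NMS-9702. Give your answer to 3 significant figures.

68.5

From the Stefan–Boltzmann law, L ∝ R²T⁴, so
L_NMS-4758/L_NMS-9702 = (R_NMS-4758/R_NMS-9702)² (T_NMS-4758/T_NMS-9702)⁴ = (1.71)² × (2.20)⁴ = 2.924 × 23.43 = 68.50.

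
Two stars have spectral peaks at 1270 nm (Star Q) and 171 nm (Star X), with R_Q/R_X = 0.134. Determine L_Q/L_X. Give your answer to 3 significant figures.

Wien's law gives T ∝ 1/λ_max, so T_Q/T_X = λ_X/λ_Q = 171/1270 = 0.1346.
Then L ∝ R²T⁴ gives L_Q/L_X = (0.134)² × (0.1346)⁴ = 0.01796 × 3.287×10^-4 = 5.902×10^-6.

5.90×10^-6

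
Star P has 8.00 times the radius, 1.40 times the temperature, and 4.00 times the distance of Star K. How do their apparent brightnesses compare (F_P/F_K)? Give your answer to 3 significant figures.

15.4

L_P/L_K = (R_P/R_K)²(T_P/T_K)⁴ = (8.00)² × (1.40)⁴ = 245.9.
F_P/F_K = (L_P/L_K)/(d_P/d_K)² = 245.9 / (4.00)² = 15.37.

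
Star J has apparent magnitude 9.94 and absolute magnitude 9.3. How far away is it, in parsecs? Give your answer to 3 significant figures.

13.4 pc

m − M = 5 log₁₀(d/10 pc)
9.94 − (9.3) = 0.64 = 5 log₁₀(d/10)
d = 10 × 10^(0.64/5) = 10 × 10^0.128 = 13.43 pc.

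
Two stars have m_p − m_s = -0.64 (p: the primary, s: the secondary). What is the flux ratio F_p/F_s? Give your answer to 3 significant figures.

F_p/F_s = 10^(−(m_p − m_s)/2.5) = 10^(0.64/2.5) = 10^0.256 = 1.803.

1.80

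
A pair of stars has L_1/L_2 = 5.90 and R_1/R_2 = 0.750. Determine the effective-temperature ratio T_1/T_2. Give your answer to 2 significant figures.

1.8

L ∝ R²T⁴ gives T ∝ (L/R²)^(1/4), so
T_1/T_2 = (5.90 / 0.750²)^(1/4) = (10.49)^(1/4) = 1.800.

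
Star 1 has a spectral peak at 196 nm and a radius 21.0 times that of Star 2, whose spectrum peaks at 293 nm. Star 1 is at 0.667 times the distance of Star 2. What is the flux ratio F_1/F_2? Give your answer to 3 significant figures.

4.95×10^3

Wien's law: T_1/T_2 = λ_2/λ_1 = 293/196 = 1.495.
L_1/L_2 = (R_1/R_2)²(T_1/T_2)⁴ = (21.0)²(1.495)⁴ = 2202.
F_1/F_2 = (L_1/L_2)/(d_1/d_2)² = 2202/(0.667)² = 4950.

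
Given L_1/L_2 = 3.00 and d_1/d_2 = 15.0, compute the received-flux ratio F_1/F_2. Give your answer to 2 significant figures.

0.013

F = L/(4πd²), so F_1/F_2 = (L_1/L_2) / (d_1/d_2)²
= 3.00 / (15.0)² = 3.00 / 225.0 = 0.01333.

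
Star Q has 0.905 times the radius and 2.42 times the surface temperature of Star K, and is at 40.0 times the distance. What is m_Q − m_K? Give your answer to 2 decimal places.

L_Q/L_K = (0.905)²(2.42)⁴ = 28.09.
F_Q/F_K = (L_Q/L_K)/(d_Q/d_K)² = 28.09/1600 = 0.01756.
m_Q − m_K = −2.5 log₁₀(0.01756) = 4.39.

4.39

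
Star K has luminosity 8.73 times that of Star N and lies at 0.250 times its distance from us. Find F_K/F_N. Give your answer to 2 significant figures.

F = L/(4πd²), so F_K/F_N = (L_K/L_N) / (d_K/d_N)²
= 8.73 / (0.250)² = 8.73 / 0.06250 = 139.7.

1.4×10^2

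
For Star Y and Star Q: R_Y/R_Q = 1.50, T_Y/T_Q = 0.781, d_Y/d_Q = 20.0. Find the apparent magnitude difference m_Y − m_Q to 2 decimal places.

6.70

L_Y/L_Q = (1.50)²(0.781)⁴ = 0.8371.
F_Y/F_Q = (L_Y/L_Q)/(d_Y/d_Q)² = 0.8371/400.0 = 0.002093.
m_Y − m_Q = −2.5 log₁₀(0.002093) = 6.70.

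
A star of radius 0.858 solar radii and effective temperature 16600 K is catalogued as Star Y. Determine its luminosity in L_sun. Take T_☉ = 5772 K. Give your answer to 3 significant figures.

L/L_☉ = (R/R_☉)² (T/T_☉)⁴ = (0.858)² × (16600/5772)⁴
       = 0.7362 × (2.876)⁴ = 0.7362 × 68.41 = 50.36.

50.4 L_sun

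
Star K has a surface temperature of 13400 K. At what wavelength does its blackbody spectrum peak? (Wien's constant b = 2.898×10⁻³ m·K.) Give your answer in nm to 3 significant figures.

λ_max = b/T = 2.898×10⁻³ / 13400 = 2.16×10^-7 m = 216.3 nm.

216 nm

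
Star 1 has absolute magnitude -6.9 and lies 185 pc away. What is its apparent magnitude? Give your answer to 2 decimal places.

-0.56

m = M + 5 log₁₀(d/10 pc) = -6.9 + 5 log₁₀(185/10)
  = -6.9 + 5 × 1.267 = -6.9 + 6.34 = -0.56.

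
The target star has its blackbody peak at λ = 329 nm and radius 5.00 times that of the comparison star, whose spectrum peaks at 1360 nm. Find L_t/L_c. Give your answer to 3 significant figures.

7.30×10^3

Wien's law gives T ∝ 1/λ_max, so T_t/T_c = λ_c/λ_t = 1360/329 = 4.134.
Then L ∝ R²T⁴ gives L_t/L_c = (5.00)² × (4.134)⁴ = 25.00 × 292.0 = 7300.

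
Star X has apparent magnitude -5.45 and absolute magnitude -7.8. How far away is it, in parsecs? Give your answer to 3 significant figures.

m − M = 5 log₁₀(d/10 pc)
-5.45 − (-7.8) = 2.35 = 5 log₁₀(d/10)
d = 10 × 10^(2.35/5) = 10 × 10^0.470 = 29.51 pc.

29.5 pc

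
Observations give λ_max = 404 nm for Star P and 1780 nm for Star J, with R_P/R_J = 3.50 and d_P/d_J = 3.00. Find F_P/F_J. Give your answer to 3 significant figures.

513

Wien's law: T_P/T_J = λ_J/λ_P = 1780/404 = 4.406.
L_P/L_J = (R_P/R_J)²(T_P/T_J)⁴ = (3.50)²(4.406)⁴ = 4616.
F_P/F_J = (L_P/L_J)/(d_P/d_J)² = 4616/(3.00)² = 512.9.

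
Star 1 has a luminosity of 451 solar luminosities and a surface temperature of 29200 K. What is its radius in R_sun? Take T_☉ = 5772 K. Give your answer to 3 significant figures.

R/R_☉ = √(L/L_☉) / (T/T_☉)² = √(451) / (5.059)²
       = 21.24 / 25.59 = 0.8298.

0.830 R_sun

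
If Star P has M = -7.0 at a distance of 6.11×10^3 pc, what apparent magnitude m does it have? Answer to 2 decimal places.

6.93

m = M + 5 log₁₀(d/10 pc) = -7.0 + 5 log₁₀(6.11×10^3/10)
  = -7.0 + 5 × 2.786 = -7.0 + 13.93 = 6.93.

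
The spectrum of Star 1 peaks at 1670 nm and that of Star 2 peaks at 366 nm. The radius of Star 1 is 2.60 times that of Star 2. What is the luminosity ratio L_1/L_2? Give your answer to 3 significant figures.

Wien's law gives T ∝ 1/λ_max, so T_1/T_2 = λ_2/λ_1 = 366/1670 = 0.2192.
Then L ∝ R²T⁴ gives L_1/L_2 = (2.60)² × (0.2192)⁴ = 6.760 × 0.002307 = 0.01560.

0.0156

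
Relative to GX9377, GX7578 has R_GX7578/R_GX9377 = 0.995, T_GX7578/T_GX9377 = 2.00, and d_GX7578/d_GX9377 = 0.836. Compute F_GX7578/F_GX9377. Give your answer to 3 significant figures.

22.7

L_GX7578/L_GX9377 = (R_GX7578/R_GX9377)²(T_GX7578/T_GX9377)⁴ = (0.995)² × (2.00)⁴ = 15.84.
F_GX7578/F_GX9377 = (L_GX7578/L_GX9377)/(d_GX7578/d_GX9377)² = 15.84 / (0.836)² = 22.66.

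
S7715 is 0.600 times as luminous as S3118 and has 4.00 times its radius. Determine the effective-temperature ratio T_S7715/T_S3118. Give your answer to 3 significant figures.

L ∝ R²T⁴ gives T ∝ (L/R²)^(1/4), so
T_S7715/T_S3118 = (0.600 / 4.00²)^(1/4) = (0.03750)^(1/4) = 0.4401.

0.440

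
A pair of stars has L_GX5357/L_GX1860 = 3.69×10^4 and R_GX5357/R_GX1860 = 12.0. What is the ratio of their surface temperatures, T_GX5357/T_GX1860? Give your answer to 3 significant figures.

L ∝ R²T⁴ gives T ∝ (L/R²)^(1/4), so
T_GX5357/T_GX1860 = (3.69×10^4 / 12.0²)^(1/4) = (256.2)^(1/4) = 4.001.

4.00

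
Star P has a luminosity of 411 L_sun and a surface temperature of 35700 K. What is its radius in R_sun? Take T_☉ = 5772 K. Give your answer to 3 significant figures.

0.530 R_sun

R/R_☉ = √(L/L_☉) / (T/T_☉)² = √(411) / (6.185)²
       = 20.27 / 38.25 = 0.5300.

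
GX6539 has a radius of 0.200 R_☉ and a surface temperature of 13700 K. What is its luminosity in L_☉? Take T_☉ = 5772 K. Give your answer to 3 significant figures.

L/L_☉ = (R/R_☉)² (T/T_☉)⁴ = (0.200)² × (13700/5772)⁴
       = 0.04000 × (2.374)⁴ = 0.04000 × 31.74 = 1.270.

1.27 L_☉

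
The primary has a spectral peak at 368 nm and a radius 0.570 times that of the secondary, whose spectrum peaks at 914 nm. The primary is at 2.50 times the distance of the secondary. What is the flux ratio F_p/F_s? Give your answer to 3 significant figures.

Wien's law: T_p/T_s = λ_s/λ_p = 914/368 = 2.484.
L_p/L_s = (R_p/R_s)²(T_p/T_s)⁴ = (0.570)²(2.484)⁴ = 12.36.
F_p/F_s = (L_p/L_s)/(d_p/d_s)² = 12.36/(2.50)² = 1.978.

1.98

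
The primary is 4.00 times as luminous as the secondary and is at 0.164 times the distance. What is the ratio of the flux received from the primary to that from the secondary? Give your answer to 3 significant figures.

149

F = L/(4πd²), so F_p/F_s = (L_p/L_s) / (d_p/d_s)²
= 4.00 / (0.164)² = 4.00 / 0.02690 = 148.7.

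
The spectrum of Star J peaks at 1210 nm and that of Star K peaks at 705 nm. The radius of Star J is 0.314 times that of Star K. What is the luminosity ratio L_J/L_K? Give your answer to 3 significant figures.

Wien's law gives T ∝ 1/λ_max, so T_J/T_K = λ_K/λ_J = 705/1210 = 0.5826.
Then L ∝ R²T⁴ gives L_J/L_K = (0.314)² × (0.5826)⁴ = 0.09860 × 0.1152 = 0.01136.

0.0114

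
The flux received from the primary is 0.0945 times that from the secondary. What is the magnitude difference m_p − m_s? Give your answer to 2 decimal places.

2.56

m_p − m_s = −2.5 log₁₀(F_p/F_s) = −2.5 log₁₀(0.0945) = −2.5 × (-1.025) = 2.561.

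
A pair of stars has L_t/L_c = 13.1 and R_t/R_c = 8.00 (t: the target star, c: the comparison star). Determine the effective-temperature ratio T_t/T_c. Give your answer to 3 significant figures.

0.673

L ∝ R²T⁴ gives T ∝ (L/R²)^(1/4), so
T_t/T_c = (13.1 / 8.00²)^(1/4) = (0.2047)^(1/4) = 0.6726.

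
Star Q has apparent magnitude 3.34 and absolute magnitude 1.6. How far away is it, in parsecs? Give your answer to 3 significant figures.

22.3 pc

m − M = 5 log₁₀(d/10 pc)
3.34 − (1.6) = 1.74 = 5 log₁₀(d/10)
d = 10 × 10^(1.74/5) = 10 × 10^0.348 = 22.28 pc.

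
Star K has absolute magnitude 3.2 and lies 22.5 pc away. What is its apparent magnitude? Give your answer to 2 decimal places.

m = M + 5 log₁₀(d/10 pc) = 3.2 + 5 log₁₀(22.5/10)
  = 3.2 + 5 × 0.352 = 3.2 + 1.76 = 4.96.

4.96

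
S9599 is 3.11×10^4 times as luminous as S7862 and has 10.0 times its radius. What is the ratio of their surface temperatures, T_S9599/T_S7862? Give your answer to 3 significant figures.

4.20

L ∝ R²T⁴ gives T ∝ (L/R²)^(1/4), so
T_S9599/T_S7862 = (3.11×10^4 / 10.0²)^(1/4) = (311.0)^(1/4) = 4.199.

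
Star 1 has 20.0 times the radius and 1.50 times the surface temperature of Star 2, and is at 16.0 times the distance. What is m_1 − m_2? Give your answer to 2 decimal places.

-2.25

L_1/L_2 = (20.0)²(1.50)⁴ = 2025.
F_1/F_2 = (L_1/L_2)/(d_1/d_2)² = 2025/256.0 = 7.910.
m_1 − m_2 = −2.5 log₁₀(7.910) = -2.25.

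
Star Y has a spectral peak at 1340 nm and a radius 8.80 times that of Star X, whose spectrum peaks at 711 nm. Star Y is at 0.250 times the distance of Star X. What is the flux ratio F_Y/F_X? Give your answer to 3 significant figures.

Wien's law: T_Y/T_X = λ_X/λ_Y = 711/1340 = 0.5306.
L_Y/L_X = (R_Y/R_X)²(T_Y/T_X)⁴ = (8.80)²(0.5306)⁴ = 6.138.
F_Y/F_X = (L_Y/L_X)/(d_Y/d_X)² = 6.138/(0.250)² = 98.21.

98.2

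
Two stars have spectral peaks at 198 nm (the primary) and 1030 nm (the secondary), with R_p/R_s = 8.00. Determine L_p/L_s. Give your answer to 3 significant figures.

4.69×10^4

Wien's law gives T ∝ 1/λ_max, so T_p/T_s = λ_s/λ_p = 1030/198 = 5.202.
Then L ∝ R²T⁴ gives L_p/L_s = (8.00)² × (5.202)⁴ = 64.00 × 732.3 = 4.687×10^4.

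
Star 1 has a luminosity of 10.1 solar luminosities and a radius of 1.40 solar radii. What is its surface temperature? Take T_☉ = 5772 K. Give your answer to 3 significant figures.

T/T_☉ = (L/L_☉)^(1/4) / (R/R_☉)^(1/2)
T = 5772 × (10.1)^(1/4) / √(1.40) = 5772 × 1.783 / 1.183 = 8696 K.

8.70×10^3 K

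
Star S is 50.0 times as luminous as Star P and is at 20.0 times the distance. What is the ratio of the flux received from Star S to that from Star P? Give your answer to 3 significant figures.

0.125

F = L/(4πd²), so F_S/F_P = (L_S/L_P) / (d_S/d_P)²
= 50.0 / (20.0)² = 50.0 / 400.0 = 0.1250.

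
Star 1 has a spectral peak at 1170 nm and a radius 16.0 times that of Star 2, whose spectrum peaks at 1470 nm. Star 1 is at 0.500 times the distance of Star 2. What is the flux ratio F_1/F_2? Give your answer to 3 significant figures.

2.55×10^3

Wien's law: T_1/T_2 = λ_2/λ_1 = 1470/1170 = 1.256.
L_1/L_2 = (R_1/R_2)²(T_1/T_2)⁴ = (16.0)²(1.256)⁴ = 637.9.
F_1/F_2 = (L_1/L_2)/(d_1/d_2)² = 637.9/(0.500)² = 2552.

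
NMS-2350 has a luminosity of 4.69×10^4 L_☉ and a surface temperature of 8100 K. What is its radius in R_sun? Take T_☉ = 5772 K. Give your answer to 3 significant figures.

110 R_sun

R/R_☉ = √(L/L_☉) / (T/T_☉)² = √(4.69×10^4) / (1.403)²
       = 216.6 / 1.969 = 110.0.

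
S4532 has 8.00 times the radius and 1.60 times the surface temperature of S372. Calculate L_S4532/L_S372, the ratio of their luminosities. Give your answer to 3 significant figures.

419

From the Stefan–Boltzmann law, L ∝ R²T⁴, so
L_S4532/L_S372 = (R_S4532/R_S372)² (T_S4532/T_S372)⁴ = (8.00)² × (1.60)⁴ = 64.00 × 6.554 = 419.4.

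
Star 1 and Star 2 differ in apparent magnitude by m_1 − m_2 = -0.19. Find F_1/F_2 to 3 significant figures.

1.19

F_1/F_2 = 10^(−(m_1 − m_2)/2.5) = 10^(0.19/2.5) = 10^0.076 = 1.191.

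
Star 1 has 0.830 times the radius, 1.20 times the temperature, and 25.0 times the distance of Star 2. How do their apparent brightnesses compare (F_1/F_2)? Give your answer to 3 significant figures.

L_1/L_2 = (R_1/R_2)²(T_1/T_2)⁴ = (0.830)² × (1.20)⁴ = 1.429.
F_1/F_2 = (L_1/L_2)/(d_1/d_2)² = 1.429 / (25.0)² = 0.002286.

0.00229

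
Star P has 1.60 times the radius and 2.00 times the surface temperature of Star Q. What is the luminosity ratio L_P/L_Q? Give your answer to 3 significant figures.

From the Stefan–Boltzmann law, L ∝ R²T⁴, so
L_P/L_Q = (R_P/R_Q)² (T_P/T_Q)⁴ = (1.60)² × (2.00)⁴ = 2.560 × 16.00 = 40.96.

41.0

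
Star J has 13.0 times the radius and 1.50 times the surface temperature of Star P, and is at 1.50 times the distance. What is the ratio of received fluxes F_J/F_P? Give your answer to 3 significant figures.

L_J/L_P = (R_J/R_P)²(T_J/T_P)⁴ = (13.0)² × (1.50)⁴ = 855.6.
F_J/F_P = (L_J/L_P)/(d_J/d_P)² = 855.6 / (1.50)² = 380.2.

380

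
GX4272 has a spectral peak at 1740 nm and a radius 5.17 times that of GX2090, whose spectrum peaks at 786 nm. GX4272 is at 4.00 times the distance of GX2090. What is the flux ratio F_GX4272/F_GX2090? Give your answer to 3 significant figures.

Wien's law: T_GX4272/T_GX2090 = λ_GX2090/λ_GX4272 = 786/1740 = 0.4517.
L_GX4272/L_GX2090 = (R_GX4272/R_GX2090)²(T_GX4272/T_GX2090)⁴ = (5.17)²(0.4517)⁴ = 1.113.
F_GX4272/F_GX2090 = (L_GX4272/L_GX2090)/(d_GX4272/d_GX2090)² = 1.113/(4.00)² = 0.06956.

0.0696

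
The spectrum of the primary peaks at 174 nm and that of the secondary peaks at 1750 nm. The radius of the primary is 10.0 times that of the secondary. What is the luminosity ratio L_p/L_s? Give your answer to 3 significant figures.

1.02×10^6

Wien's law gives T ∝ 1/λ_max, so T_p/T_s = λ_s/λ_p = 1750/174 = 10.06.
Then L ∝ R²T⁴ gives L_p/L_s = (10.0)² × (10.06)⁴ = 100.0 × 1.023×10^4 = 1.023×10^6.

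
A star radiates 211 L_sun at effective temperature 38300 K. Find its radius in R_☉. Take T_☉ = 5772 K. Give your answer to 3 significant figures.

0.330 R_☉

R/R_☉ = √(L/L_☉) / (T/T_☉)² = √(211) / (6.635)²
       = 14.53 / 44.03 = 0.3299.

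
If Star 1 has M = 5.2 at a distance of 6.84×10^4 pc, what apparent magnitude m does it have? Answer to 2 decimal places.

m = M + 5 log₁₀(d/10 pc) = 5.2 + 5 log₁₀(6.84×10^4/10)
  = 5.2 + 5 × 3.835 = 5.2 + 19.18 = 24.38.

24.38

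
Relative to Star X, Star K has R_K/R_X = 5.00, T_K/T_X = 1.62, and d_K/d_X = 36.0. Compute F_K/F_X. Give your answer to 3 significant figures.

0.133

L_K/L_X = (R_K/R_X)²(T_K/T_X)⁴ = (5.00)² × (1.62)⁴ = 172.2.
F_K/F_X = (L_K/L_X)/(d_K/d_X)² = 172.2 / (36.0)² = 0.1329.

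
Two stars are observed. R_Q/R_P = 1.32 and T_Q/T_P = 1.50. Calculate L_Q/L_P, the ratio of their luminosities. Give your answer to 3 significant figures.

8.82

From the Stefan–Boltzmann law, L ∝ R²T⁴, so
L_Q/L_P = (R_Q/R_P)² (T_Q/T_P)⁴ = (1.32)² × (1.50)⁴ = 1.742 × 5.062 = 8.821.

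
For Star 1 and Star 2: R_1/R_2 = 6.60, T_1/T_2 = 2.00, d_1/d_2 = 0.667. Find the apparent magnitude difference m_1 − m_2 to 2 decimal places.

L_1/L_2 = (6.60)²(2.00)⁴ = 697.0.
F_1/F_2 = (L_1/L_2)/(d_1/d_2)² = 697.0/0.4449 = 1567.
m_1 − m_2 = −2.5 log₁₀(1567) = -7.99.

-7.99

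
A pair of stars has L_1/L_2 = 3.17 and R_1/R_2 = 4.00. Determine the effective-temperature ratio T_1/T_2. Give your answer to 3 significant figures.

L ∝ R²T⁴ gives T ∝ (L/R²)^(1/4), so
T_1/T_2 = (3.17 / 4.00²)^(1/4) = (0.1981)^(1/4) = 0.6672.

0.667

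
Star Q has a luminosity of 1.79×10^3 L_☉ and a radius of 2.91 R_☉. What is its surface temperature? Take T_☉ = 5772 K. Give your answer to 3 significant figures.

2.20×10^4 K

T/T_☉ = (L/L_☉)^(1/4) / (R/R_☉)^(1/2)
T = 5772 × (1.79×10^3)^(1/4) / √(2.91) = 5772 × 6.504 / 1.706 = 2.201×10^4 K.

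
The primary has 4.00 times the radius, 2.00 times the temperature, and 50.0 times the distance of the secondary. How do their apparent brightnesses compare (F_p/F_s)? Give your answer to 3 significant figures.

L_p/L_s = (R_p/R_s)²(T_p/T_s)⁴ = (4.00)² × (2.00)⁴ = 256.0.
F_p/F_s = (L_p/L_s)/(d_p/d_s)² = 256.0 / (50.0)² = 0.1024.

0.102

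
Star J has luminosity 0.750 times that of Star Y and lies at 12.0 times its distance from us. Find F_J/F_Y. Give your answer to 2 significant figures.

F = L/(4πd²), so F_J/F_Y = (L_J/L_Y) / (d_J/d_Y)²
= 0.750 / (12.0)² = 0.750 / 144.0 = 0.005208.

0.0052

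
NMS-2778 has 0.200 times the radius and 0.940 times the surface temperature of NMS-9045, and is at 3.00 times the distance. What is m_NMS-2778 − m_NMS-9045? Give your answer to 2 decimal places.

L_NMS-2778/L_NMS-9045 = (0.200)²(0.940)⁴ = 0.03123.
F_NMS-2778/F_NMS-9045 = (L_NMS-2778/L_NMS-9045)/(d_NMS-2778/d_NMS-9045)² = 0.03123/9.000 = 0.003470.
m_NMS-2778 − m_NMS-9045 = −2.5 log₁₀(0.003470) = 6.15.

6.15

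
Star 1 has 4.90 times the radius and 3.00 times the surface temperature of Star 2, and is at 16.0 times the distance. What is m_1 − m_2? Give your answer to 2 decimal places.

-2.20

L_1/L_2 = (4.90)²(3.00)⁴ = 1945.
F_1/F_2 = (L_1/L_2)/(d_1/d_2)² = 1945/256.0 = 7.597.
m_1 − m_2 = −2.5 log₁₀(7.597) = -2.20.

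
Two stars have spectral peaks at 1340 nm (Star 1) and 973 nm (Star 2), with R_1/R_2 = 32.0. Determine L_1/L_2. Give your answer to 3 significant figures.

285

Wien's law gives T ∝ 1/λ_max, so T_1/T_2 = λ_2/λ_1 = 973/1340 = 0.7261.
Then L ∝ R²T⁴ gives L_1/L_2 = (32.0)² × (0.7261)⁴ = 1024 × 0.2780 = 284.7.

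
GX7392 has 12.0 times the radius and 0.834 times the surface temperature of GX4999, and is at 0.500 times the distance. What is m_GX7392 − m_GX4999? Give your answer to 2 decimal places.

L_GX7392/L_GX4999 = (12.0)²(0.834)⁴ = 69.67.
F_GX7392/F_GX4999 = (L_GX7392/L_GX4999)/(d_GX7392/d_GX4999)² = 69.67/0.2500 = 278.7.
m_GX7392 − m_GX4999 = −2.5 log₁₀(278.7) = -6.11.

-6.11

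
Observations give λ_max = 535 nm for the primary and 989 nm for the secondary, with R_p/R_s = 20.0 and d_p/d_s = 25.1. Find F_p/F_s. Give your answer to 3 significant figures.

7.41

Wien's law: T_p/T_s = λ_s/λ_p = 989/535 = 1.849.
L_p/L_s = (R_p/R_s)²(T_p/T_s)⁴ = (20.0)²(1.849)⁴ = 4671.
F_p/F_s = (L_p/L_s)/(d_p/d_s)² = 4671/(25.1)² = 7.415.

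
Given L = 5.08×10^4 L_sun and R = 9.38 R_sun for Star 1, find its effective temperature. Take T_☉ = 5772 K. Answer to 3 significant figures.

T/T_☉ = (L/L_☉)^(1/4) / (R/R_☉)^(1/2)
T = 5772 × (5.08×10^4)^(1/4) / √(9.38) = 5772 × 15.01 / 3.063 = 2.829×10^4 K.

2.83×10^4 K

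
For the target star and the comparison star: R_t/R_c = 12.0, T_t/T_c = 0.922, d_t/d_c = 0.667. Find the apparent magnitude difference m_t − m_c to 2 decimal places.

L_t/L_c = (12.0)²(0.922)⁴ = 104.1.
F_t/F_c = (L_t/L_c)/(d_t/d_c)² = 104.1/0.4449 = 233.9.
m_t − m_c = −2.5 log₁₀(233.9) = -5.92.

-5.92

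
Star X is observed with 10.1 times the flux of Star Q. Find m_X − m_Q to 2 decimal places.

m_X − m_Q = −2.5 log₁₀(F_X/F_Q) = −2.5 log₁₀(10.1) = −2.5 × (1.004) = -2.511.

-2.51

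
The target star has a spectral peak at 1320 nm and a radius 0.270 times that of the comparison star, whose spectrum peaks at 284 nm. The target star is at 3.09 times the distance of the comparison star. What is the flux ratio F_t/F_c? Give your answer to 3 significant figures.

Wien's law: T_t/T_c = λ_c/λ_t = 284/1320 = 0.2152.
L_t/L_c = (R_t/R_c)²(T_t/T_c)⁴ = (0.270)²(0.2152)⁴ = 1.562×10^-4.
F_t/F_c = (L_t/L_c)/(d_t/d_c)² = 1.562×10^-4/(3.09)² = 1.636×10^-5.

1.64×10^-5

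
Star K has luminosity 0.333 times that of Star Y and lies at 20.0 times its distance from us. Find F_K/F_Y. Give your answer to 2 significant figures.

F = L/(4πd²), so F_K/F_Y = (L_K/L_Y) / (d_K/d_Y)²
= 0.333 / (20.0)² = 0.333 / 400.0 = 8.325×10^-4.

8.3×10^-4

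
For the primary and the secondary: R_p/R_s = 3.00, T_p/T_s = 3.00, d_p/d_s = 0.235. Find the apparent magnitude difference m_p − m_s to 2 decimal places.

L_p/L_s = (3.00)²(3.00)⁴ = 729.0.
F_p/F_s = (L_p/L_s)/(d_p/d_s)² = 729.0/0.05522 = 1.320×10^4.
m_p − m_s = −2.5 log₁₀(1.320×10^4) = -10.30.

-10.30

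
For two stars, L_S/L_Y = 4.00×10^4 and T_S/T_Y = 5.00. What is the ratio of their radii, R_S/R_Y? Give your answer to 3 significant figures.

8.00

L ∝ R²T⁴ gives R ∝ √L / T², so
R_S/R_Y = √(4.00×10^4) / (5.00)² = 200.0 / 25.00 = 8.000.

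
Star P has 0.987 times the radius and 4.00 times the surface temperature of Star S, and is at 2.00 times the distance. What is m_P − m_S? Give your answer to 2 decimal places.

-4.49

L_P/L_S = (0.987)²(4.00)⁴ = 249.4.
F_P/F_S = (L_P/L_S)/(d_P/d_S)² = 249.4/4.000 = 62.35.
m_P − m_S = −2.5 log₁₀(62.35) = -4.49.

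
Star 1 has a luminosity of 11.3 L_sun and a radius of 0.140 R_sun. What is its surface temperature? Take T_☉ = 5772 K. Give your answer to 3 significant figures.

2.83×10^4 K

T/T_☉ = (L/L_☉)^(1/4) / (R/R_☉)^(1/2)
T = 5772 × (11.3)^(1/4) / √(0.140) = 5772 × 1.833 / 0.3742 = 2.828×10^4 K.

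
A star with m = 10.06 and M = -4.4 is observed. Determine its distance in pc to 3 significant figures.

m − M = 5 log₁₀(d/10 pc)
10.06 − (-4.4) = 14.46 = 5 log₁₀(d/10)
d = 10 × 10^(14.46/5) = 10 × 10^2.892 = 7798 pc.

7.80×10^3 pc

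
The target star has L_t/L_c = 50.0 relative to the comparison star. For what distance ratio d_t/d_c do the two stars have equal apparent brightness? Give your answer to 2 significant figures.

7.1

Equal flux requires L_t/d_t² = L_c/d_c², so d_t/d_c = √(L_t/L_c)
= √(50.0) = 7.071.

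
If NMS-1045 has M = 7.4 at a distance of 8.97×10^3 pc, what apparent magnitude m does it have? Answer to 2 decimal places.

m = M + 5 log₁₀(d/10 pc) = 7.4 + 5 log₁₀(8.97×10^3/10)
  = 7.4 + 5 × 2.953 = 7.4 + 14.76 = 22.16.

22.16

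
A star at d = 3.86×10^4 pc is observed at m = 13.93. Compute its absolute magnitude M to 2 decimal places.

M = m − 5 log₁₀(d/10 pc) = 13.93 − 5 log₁₀(3.86×10^4/10)
  = 13.93 − 5 × 3.587 = 13.93 − 17.93 = -4.00.

-4.00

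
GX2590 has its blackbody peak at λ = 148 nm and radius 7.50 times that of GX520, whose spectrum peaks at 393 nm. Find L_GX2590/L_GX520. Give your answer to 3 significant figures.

2.80×10^3

Wien's law gives T ∝ 1/λ_max, so T_GX2590/T_GX520 = λ_GX520/λ_GX2590 = 393/148 = 2.655.
Then L ∝ R²T⁴ gives L_GX2590/L_GX520 = (7.50)² × (2.655)⁴ = 56.25 × 49.72 = 2797.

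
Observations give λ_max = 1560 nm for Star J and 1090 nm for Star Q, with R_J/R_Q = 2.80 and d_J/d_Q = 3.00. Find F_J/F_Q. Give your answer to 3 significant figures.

0.208

Wien's law: T_J/T_Q = λ_Q/λ_J = 1090/1560 = 0.6987.
L_J/L_Q = (R_J/R_Q)²(T_J/T_Q)⁴ = (2.80)²(0.6987)⁴ = 1.869.
F_J/F_Q = (L_J/L_Q)/(d_J/d_Q)² = 1.869/(3.00)² = 0.2076.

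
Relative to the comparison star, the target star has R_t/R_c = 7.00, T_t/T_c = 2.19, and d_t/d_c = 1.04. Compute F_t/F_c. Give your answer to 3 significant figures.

L_t/L_c = (R_t/R_c)²(T_t/T_c)⁴ = (7.00)² × (2.19)⁴ = 1127.
F_t/F_c = (L_t/L_c)/(d_t/d_c)² = 1127 / (1.04)² = 1042.

1.04×10^3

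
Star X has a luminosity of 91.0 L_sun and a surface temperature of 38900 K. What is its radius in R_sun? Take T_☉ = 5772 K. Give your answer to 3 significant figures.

0.210 R_sun

R/R_☉ = √(L/L_☉) / (T/T_☉)² = √(91.0) / (6.739)²
       = 9.539 / 45.42 = 0.2100.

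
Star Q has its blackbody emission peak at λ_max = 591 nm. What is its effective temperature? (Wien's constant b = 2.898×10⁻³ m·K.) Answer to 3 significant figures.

4.90×10^3 K

T = b/λ_max = 2.898×10⁻³ / (591×10⁻⁹) = 4904 K.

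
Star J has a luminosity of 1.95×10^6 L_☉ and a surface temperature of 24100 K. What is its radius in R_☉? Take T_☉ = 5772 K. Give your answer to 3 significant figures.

R/R_☉ = √(L/L_☉) / (T/T_☉)² = √(1.95×10^6) / (4.175)²
       = 1396 / 17.43 = 80.10.

80.1 R_☉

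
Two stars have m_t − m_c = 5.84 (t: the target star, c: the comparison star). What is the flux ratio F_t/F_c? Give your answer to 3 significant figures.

0.00461

F_t/F_c = 10^(−(m_t − m_c)/2.5) = 10^(-5.84/2.5) = 10^-2.336 = 0.004613.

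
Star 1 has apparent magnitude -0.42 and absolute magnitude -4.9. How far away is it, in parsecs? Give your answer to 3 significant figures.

m − M = 5 log₁₀(d/10 pc)
-0.42 − (-4.9) = 4.48 = 5 log₁₀(d/10)
d = 10 × 10^(4.48/5) = 10 × 10^0.896 = 78.70 pc.

78.7 pc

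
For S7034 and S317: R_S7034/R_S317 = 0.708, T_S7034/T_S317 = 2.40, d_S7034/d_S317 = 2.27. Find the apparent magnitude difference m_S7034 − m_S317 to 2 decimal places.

L_S7034/L_S317 = (0.708)²(2.40)⁴ = 16.63.
F_S7034/F_S317 = (L_S7034/L_S317)/(d_S7034/d_S317)² = 16.63/5.153 = 3.227.
m_S7034 − m_S317 = −2.5 log₁₀(3.227) = -1.27.

-1.27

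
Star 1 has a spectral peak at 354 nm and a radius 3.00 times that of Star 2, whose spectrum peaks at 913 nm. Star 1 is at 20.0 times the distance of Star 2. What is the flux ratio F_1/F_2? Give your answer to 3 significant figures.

Wien's law: T_1/T_2 = λ_2/λ_1 = 913/354 = 2.579.
L_1/L_2 = (R_1/R_2)²(T_1/T_2)⁴ = (3.00)²(2.579)⁴ = 398.2.
F_1/F_2 = (L_1/L_2)/(d_1/d_2)² = 398.2/(20.0)² = 0.9955.

0.996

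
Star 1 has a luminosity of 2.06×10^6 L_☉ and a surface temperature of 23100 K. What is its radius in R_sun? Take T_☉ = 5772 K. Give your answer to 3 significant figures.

89.6 R_sun

R/R_☉ = √(L/L_☉) / (T/T_☉)² = √(2.06×10^6) / (4.002)²
       = 1435 / 16.02 = 89.61.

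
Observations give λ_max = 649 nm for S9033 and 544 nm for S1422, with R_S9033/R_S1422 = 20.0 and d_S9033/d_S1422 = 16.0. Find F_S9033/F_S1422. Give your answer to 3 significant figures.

0.771

Wien's law: T_S9033/T_S1422 = λ_S1422/λ_S9033 = 544/649 = 0.8382.
L_S9033/L_S1422 = (R_S9033/R_S1422)²(T_S9033/T_S1422)⁴ = (20.0)²(0.8382)⁴ = 197.5.
F_S9033/F_S1422 = (L_S9033/L_S1422)/(d_S9033/d_S1422)² = 197.5/(16.0)² = 0.7713.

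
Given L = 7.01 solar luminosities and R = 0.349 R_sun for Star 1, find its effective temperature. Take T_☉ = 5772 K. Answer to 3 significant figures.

1.59×10^4 K

T/T_☉ = (L/L_☉)^(1/4) / (R/R_☉)^(1/2)
T = 5772 × (7.01)^(1/4) / √(0.349) = 5772 × 1.627 / 0.5908 = 1.590×10^4 K.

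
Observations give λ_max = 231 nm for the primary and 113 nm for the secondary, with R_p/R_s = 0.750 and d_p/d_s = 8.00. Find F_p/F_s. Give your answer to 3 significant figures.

5.03×10^-4

Wien's law: T_p/T_s = λ_s/λ_p = 113/231 = 0.4892.
L_p/L_s = (R_p/R_s)²(T_p/T_s)⁴ = (0.750)²(0.4892)⁴ = 0.03221.
F_p/F_s = (L_p/L_s)/(d_p/d_s)² = 0.03221/(8.00)² = 5.033×10^-4.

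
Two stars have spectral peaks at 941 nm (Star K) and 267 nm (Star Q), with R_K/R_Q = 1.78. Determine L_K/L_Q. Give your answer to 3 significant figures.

0.0205

Wien's law gives T ∝ 1/λ_max, so T_K/T_Q = λ_Q/λ_K = 267/941 = 0.2837.
Then L ∝ R²T⁴ gives L_K/L_Q = (1.78)² × (0.2837)⁴ = 3.168 × 0.006482 = 0.02054.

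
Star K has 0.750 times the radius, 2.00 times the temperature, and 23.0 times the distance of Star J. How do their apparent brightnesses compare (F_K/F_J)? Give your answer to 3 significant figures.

L_K/L_J = (R_K/R_J)²(T_K/T_J)⁴ = (0.750)² × (2.00)⁴ = 9.000.
F_K/F_J = (L_K/L_J)/(d_K/d_J)² = 9.000 / (23.0)² = 0.01701.

0.0170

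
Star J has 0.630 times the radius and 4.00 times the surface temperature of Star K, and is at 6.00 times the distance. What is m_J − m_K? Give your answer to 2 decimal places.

L_J/L_K = (0.630)²(4.00)⁴ = 101.6.
F_J/F_K = (L_J/L_K)/(d_J/d_K)² = 101.6/36.00 = 2.822.
m_J − m_K = −2.5 log₁₀(2.822) = -1.13.

-1.13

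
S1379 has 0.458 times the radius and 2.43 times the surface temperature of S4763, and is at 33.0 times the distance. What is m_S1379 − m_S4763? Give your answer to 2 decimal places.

L_S1379/L_S4763 = (0.458)²(2.43)⁴ = 7.314.
F_S1379/F_S4763 = (L_S1379/L_S4763)/(d_S1379/d_S4763)² = 7.314/1089 = 0.006716.
m_S1379 − m_S4763 = −2.5 log₁₀(0.006716) = 5.43.

5.43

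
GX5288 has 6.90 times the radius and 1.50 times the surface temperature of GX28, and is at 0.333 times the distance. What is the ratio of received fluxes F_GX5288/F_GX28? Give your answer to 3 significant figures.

2.17×10^3

L_GX5288/L_GX28 = (R_GX5288/R_GX28)²(T_GX5288/T_GX28)⁴ = (6.90)² × (1.50)⁴ = 241.0.
F_GX5288/F_GX28 = (L_GX5288/L_GX28)/(d_GX5288/d_GX28)² = 241.0 / (0.333)² = 2174.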